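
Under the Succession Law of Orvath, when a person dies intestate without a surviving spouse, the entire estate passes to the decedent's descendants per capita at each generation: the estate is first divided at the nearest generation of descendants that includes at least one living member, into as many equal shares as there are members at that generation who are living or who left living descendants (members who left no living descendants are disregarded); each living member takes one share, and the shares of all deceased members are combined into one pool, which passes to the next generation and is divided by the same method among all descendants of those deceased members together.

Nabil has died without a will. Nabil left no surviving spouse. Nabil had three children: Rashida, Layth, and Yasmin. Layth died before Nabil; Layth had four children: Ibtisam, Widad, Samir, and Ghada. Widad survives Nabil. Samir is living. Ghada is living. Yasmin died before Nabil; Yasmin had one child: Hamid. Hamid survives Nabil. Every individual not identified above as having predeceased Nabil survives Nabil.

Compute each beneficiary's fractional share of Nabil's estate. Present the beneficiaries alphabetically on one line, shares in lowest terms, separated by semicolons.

There is no surviving spouse, so the entire estate passes to Nabil's descendants per capita at each generation.
At generation 1 (Rashida, Layth, Yasmin) there are 3 shares of (1)/3 = 1/3 each.
Living: Rashida — each takes 1/3.
Deceased: Layth and Yasmin. Their combined 2/3 is pooled and carried to generation 2.
At generation 2 (Ibtisam, Widad, Samir, Ghada, Hamid) there are 5 shares of (2/3)/5 = 2/15 each.
Living: Ibtisam, Widad, Samir, Ghada, and Hamid — each takes 2/15.

Ghada 2/15; Hamid 2/15; Ibtisam 2/15; Rashida 1/3; Samir 2/15; Widad 2/15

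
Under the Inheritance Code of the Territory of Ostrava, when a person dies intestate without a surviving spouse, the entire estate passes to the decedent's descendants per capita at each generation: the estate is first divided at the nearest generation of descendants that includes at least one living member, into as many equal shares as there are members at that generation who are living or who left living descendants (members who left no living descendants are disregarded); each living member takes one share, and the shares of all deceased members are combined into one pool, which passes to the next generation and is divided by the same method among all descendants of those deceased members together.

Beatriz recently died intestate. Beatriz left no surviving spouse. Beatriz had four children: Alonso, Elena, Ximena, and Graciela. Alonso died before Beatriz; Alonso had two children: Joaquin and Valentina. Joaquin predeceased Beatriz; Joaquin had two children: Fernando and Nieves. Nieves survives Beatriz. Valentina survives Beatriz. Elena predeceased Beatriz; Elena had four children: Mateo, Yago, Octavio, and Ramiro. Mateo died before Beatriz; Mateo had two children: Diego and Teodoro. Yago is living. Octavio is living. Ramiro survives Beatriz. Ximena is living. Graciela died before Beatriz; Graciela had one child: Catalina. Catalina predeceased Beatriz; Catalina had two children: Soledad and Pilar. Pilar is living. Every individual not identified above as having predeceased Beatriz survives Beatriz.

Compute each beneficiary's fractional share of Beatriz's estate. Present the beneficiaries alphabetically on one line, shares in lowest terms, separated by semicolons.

Diego 3/56; Fernando 3/56; Nieves 3/56; Octavio 3/28; Pilar 3/56; Ramiro 3/28; Soledad 3/56; Teodoro 3/56; Valentina 3/28; Ximena 1/4; Yago 3/28

There is no surviving spouse, so the entire estate passes to Beatriz's descendants per capita at each generation.
At generation 1 (Alonso, Elena, Ximena, Graciela) there are 4 shares of (1)/4 = 1/4 each.
Living: Ximena — each takes 1/4.
Deceased: Alonso, Elena, and Graciela. Their combined 3/4 is pooled and carried to generation 2.
At generation 2 (Joaquin, Valentina, Mateo, Yago, Octavio, Ramiro, Catalina) there are 7 shares of (3/4)/7 = 3/28 each.
Living: Valentina, Yago, Octavio, and Ramiro — each takes 3/28.
Deceased: Joaquin, Mateo, and Catalina. Their combined 9/28 is pooled and carried to generation 3.
At generation 3 (Fernando, Nieves, Diego, Teodoro, Soledad, Pilar) there are 6 shares of (9/28)/6 = 3/56 each.
Living: Fernando, Nieves, Diego, Teodoro, Soledad, and Pilar — each takes 3/56.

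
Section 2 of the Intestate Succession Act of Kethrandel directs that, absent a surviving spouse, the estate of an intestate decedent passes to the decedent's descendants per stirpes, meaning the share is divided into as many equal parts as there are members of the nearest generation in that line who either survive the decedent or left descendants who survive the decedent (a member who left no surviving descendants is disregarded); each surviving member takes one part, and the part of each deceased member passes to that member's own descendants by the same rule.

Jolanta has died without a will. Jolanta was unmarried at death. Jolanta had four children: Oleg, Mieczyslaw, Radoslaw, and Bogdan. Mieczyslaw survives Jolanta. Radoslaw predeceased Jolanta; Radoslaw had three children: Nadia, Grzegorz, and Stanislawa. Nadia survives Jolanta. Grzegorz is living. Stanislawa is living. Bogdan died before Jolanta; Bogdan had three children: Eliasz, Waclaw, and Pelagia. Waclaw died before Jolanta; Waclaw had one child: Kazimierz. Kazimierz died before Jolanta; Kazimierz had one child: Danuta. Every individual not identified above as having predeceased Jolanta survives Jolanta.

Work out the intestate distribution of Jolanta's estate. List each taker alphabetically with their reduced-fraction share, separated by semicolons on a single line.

Danuta 1/12; Eliasz 1/12; Grzegorz 1/12; Mieczyslaw 1/4; Nadia 1/12; Oleg 1/4; Pelagia 1/12; Stanislawa 1/12

There is no surviving spouse, so the entire estate passes to Jolanta's descendants per stirpes.
The estate is divided into 4 equal shares of 1/4 among Oleg, Mieczyslaw, Radoslaw, Bogdan.
Oleg is living and takes 1/4.
Mieczyslaw is living and takes 1/4.
Radoslaw predeceased; the 1/4 allotted to Radoslaw's branch passes to Radoslaw's issue by representation.
The 1/4 is divided into 3 equal shares of 1/12 among Nadia, Grzegorz, Stanislawa.
Nadia is living and takes 1/12.
Grzegorz is living and takes 1/12.
Stanislawa is living and takes 1/12.
Bogdan predeceased; the 1/4 allotted to Bogdan's branch passes to Bogdan's issue by representation.
The 1/4 is divided into 3 equal shares of 1/12 among Eliasz, Waclaw, Pelagia.
Eliasz is living and takes 1/12.
Waclaw predeceased; the 1/12 allotted to Waclaw's branch passes to Waclaw's issue by representation.
Kazimierz's line is the sole branch at this level, so the full 1/12 passes to Kazimierz's issue by representation.
Danuta is the sole taker at this level and receives the full 1/12.
Pelagia is living and takes 1/12.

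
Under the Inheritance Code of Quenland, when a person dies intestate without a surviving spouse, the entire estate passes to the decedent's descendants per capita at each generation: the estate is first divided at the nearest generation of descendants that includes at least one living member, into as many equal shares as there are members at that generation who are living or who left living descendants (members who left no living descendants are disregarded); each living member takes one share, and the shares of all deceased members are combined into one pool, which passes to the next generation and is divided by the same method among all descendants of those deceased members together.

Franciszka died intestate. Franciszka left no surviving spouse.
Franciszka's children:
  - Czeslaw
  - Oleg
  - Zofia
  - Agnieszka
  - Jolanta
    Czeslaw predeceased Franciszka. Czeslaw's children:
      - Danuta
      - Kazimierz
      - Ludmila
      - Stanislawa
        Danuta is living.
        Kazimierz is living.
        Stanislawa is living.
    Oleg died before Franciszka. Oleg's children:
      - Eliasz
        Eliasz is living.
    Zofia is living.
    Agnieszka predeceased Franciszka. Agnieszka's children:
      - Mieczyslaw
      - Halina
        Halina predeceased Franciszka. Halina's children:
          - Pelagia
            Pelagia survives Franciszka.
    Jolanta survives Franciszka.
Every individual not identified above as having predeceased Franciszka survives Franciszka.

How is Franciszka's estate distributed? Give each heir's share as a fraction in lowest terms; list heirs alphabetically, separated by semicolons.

Danuta 3/35; Eliasz 3/35; Jolanta 1/5; Kazimierz 3/35; Ludmila 3/35; Mieczyslaw 3/35; Pelagia 3/35; Stanislawa 3/35; Zofia 1/5

There is no surviving spouse, so the entire estate passes to Franciszka's descendants per capita at each generation.
At generation 1 (Czeslaw, Oleg, Zofia, Agnieszka, Jolanta) there are 5 shares of (1)/5 = 1/5 each.
Living: Zofia and Jolanta — each takes 1/5.
Deceased: Czeslaw, Oleg, and Agnieszka. Their combined 3/5 is pooled and carried to generation 2.
At generation 2 (Danuta, Kazimierz, Ludmila, Stanislawa, Eliasz, Mieczyslaw, Halina) there are 7 shares of (3/5)/7 = 3/35 each.
Living: Danuta, Kazimierz, Ludmila, Stanislawa, Eliasz, and Mieczyslaw — each takes 3/35.
Deceased: Halina. That 3/35 share is carried to generation 3.
At generation 3 (Pelagia) there are 1 shares of (3/35)/1 = 3/35 each.
Living: Pelagia — each takes 3/35.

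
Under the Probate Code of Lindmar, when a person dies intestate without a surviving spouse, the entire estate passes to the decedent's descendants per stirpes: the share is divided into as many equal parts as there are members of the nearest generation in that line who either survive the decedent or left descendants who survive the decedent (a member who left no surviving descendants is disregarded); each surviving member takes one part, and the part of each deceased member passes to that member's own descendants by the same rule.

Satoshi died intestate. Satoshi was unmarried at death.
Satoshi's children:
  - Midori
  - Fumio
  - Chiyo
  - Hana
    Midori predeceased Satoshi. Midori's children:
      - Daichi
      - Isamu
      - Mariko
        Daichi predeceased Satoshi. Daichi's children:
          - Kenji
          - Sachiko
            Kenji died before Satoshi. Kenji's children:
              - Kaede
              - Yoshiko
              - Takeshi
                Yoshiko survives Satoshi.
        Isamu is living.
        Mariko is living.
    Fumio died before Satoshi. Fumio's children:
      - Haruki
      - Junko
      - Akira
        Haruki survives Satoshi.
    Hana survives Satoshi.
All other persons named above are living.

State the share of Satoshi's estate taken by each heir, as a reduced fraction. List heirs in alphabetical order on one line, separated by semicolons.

There is no surviving spouse, so the entire estate passes to Satoshi's descendants per stirpes.
The estate is divided into 4 equal shares of 1/4 among Midori, Fumio, Chiyo, Hana.
Midori predeceased; the 1/4 allotted to Midori's branch passes to Midori's issue by representation.
The 1/4 is divided into 3 equal shares of 1/12 among Daichi, Isamu, Mariko.
Daichi predeceased; the 1/12 allotted to Daichi's branch passes to Daichi's issue by representation.
The 1/12 is divided into 2 equal shares of 1/24 among Kenji, Sachiko.
Kenji predeceased; the 1/24 allotted to Kenji's branch passes to Kenji's issue by representation.
The 1/24 is divided into 3 equal shares of 1/72 among Kaede, Yoshiko, Takeshi.
Kaede is living and takes 1/72.
Yoshiko is living and takes 1/72.
Takeshi is living and takes 1/72.
Sachiko is living and takes 1/24.
Isamu is living and takes 1/12.
Mariko is living and takes 1/12.
Fumio predeceased; the 1/4 allotted to Fumio's branch passes to Fumio's issue by representation.
The 1/4 is divided into 3 equal shares of 1/12 among Haruki, Junko, Akira.
Haruki is living and takes 1/12.
Junko is living and takes 1/12.
Akira is living and takes 1/12.
Chiyo is living and takes 1/4.
Hana is living and takes 1/4.

Akira 1/12; Chiyo 1/4; Hana 1/4; Haruki 1/12; Isamu 1/12; Junko 1/12; Kaede 1/72; Mariko 1/12; Sachiko 1/24; Takeshi 1/72; Yoshiko 1/72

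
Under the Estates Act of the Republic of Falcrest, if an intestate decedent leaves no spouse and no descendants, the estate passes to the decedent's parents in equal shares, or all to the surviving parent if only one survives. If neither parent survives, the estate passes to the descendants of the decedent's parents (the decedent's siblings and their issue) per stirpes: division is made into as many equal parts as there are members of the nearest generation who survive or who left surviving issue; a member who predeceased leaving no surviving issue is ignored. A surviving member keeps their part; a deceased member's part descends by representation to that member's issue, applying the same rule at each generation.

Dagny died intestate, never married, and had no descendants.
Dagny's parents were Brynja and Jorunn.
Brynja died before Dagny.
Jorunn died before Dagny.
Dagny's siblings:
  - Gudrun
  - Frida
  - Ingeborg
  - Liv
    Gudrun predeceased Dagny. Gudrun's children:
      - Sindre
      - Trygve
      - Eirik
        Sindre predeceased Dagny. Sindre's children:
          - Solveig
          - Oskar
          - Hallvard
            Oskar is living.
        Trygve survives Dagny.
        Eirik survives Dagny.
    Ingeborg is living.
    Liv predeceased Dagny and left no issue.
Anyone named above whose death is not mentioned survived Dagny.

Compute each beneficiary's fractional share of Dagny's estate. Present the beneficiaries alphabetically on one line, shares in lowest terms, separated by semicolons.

Neither parent survives and there are no descendants, so the estate passes to Dagny's siblings and their issue per stirpes.
Liv left no surviving issue, so that branch lapses and is disregarded.
The estate is divided into 3 equal shares of 1/3 among Gudrun, Frida, Ingeborg.
Gudrun predeceased; the 1/3 allotted to Gudrun's branch passes to Gudrun's issue by representation.
The 1/3 is divided into 3 equal shares of 1/9 among Sindre, Trygve, Eirik.
Sindre predeceased; the 1/9 allotted to Sindre's branch passes to Sindre's issue by representation.
The 1/9 is divided into 3 equal shares of 1/27 among Solveig, Oskar, Hallvard.
Solveig is living and takes 1/27.
Oskar is living and takes 1/27.
Hallvard is living and takes 1/27.
Trygve is living and takes 1/9.
Eirik is living and takes 1/9.
Frida is living and takes 1/3.
Ingeborg is living and takes 1/3.

Eirik 1/9; Frida 1/3; Hallvard 1/27; Ingeborg 1/3; Oskar 1/27; Solveig 1/27; Trygve 1/9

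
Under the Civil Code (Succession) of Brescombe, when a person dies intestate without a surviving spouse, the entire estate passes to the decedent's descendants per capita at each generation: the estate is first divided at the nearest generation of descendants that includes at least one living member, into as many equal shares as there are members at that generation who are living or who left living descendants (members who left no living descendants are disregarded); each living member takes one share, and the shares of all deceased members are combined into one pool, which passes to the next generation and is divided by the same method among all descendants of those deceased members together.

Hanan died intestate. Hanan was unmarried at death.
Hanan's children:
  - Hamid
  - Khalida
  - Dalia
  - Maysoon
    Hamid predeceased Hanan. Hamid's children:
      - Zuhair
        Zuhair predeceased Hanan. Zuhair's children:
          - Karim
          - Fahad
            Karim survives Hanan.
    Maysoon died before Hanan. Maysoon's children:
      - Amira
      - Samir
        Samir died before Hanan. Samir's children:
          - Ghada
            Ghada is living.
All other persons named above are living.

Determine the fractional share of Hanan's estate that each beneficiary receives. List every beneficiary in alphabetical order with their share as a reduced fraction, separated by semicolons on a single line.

There is no surviving spouse, so the entire estate passes to Hanan's descendants per capita at each generation.
At generation 1 (Hamid, Khalida, Dalia, Maysoon) there are 4 shares of (1)/4 = 1/4 each.
Living: Khalida and Dalia — each takes 1/4.
Deceased: Hamid and Maysoon. Their combined 1/2 is pooled and carried to generation 2.
At generation 2 (Zuhair, Amira, Samir) there are 3 shares of (1/2)/3 = 1/6 each.
Living: Amira — each takes 1/6.
Deceased: Zuhair and Samir. Their combined 1/3 is pooled and carried to generation 3.
At generation 3 (Karim, Fahad, Ghada) there are 3 shares of (1/3)/3 = 1/9 each.
Living: Karim, Fahad, and Ghada — each takes 1/9.

Amira 1/6; Dalia 1/4; Fahad 1/9; Ghada 1/9; Karim 1/9; Khalida 1/4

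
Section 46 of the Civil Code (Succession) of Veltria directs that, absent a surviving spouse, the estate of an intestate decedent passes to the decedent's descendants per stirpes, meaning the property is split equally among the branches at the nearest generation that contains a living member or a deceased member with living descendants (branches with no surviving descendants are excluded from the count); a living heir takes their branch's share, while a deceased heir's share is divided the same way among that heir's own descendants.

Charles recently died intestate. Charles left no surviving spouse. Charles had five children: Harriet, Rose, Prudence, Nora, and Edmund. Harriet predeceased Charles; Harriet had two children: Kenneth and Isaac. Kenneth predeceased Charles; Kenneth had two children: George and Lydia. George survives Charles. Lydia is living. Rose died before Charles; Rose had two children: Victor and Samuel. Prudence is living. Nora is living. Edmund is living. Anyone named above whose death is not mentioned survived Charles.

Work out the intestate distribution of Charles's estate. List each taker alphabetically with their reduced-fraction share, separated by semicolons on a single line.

There is no surviving spouse, so the entire estate passes to Charles's descendants per stirpes.
The estate is divided into 5 equal shares of 1/5 among Harriet, Rose, Prudence, Nora, Edmund.
Harriet predeceased; the 1/5 allotted to Harriet's branch passes to Harriet's issue by representation.
The 1/5 is divided into 2 equal shares of 1/10 among Kenneth, Isaac.
Kenneth predeceased; the 1/10 allotted to Kenneth's branch passes to Kenneth's issue by representation.
The 1/10 is divided into 2 equal shares of 1/20 among George, Lydia.
George is living and takes 1/20.
Lydia is living and takes 1/20.
Isaac is living and takes 1/10.
Rose predeceased; the 1/5 allotted to Rose's branch passes to Rose's issue by representation.
The 1/5 is divided into 2 equal shares of 1/10 among Victor, Samuel.
Victor is living and takes 1/10.
Samuel is living and takes 1/10.
Prudence is living and takes 1/5.
Nora is living and takes 1/5.
Edmund is living and takes 1/5.

Edmund 1/5; George 1/20; Isaac 1/10; Lydia 1/20; Nora 1/5; Prudence 1/5; Samuel 1/10; Victor 1/10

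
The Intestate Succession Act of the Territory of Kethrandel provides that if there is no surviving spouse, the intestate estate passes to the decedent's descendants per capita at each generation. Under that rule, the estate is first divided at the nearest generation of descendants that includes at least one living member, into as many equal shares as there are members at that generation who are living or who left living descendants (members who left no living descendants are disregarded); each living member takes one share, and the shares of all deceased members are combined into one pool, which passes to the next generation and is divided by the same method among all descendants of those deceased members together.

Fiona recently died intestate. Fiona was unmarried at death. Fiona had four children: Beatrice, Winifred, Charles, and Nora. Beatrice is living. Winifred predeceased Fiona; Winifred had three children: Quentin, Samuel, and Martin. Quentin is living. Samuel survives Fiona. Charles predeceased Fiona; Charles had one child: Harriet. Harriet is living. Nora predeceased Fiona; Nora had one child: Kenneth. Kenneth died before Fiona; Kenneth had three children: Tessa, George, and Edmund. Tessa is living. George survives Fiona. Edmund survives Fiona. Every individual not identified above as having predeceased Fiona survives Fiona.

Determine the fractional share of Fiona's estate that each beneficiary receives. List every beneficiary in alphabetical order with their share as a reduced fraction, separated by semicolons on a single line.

Beatrice 1/4; Edmund 1/20; George 1/20; Harriet 3/20; Martin 3/20; Quentin 3/20; Samuel 3/20; Tessa 1/20

There is no surviving spouse, so the entire estate passes to Fiona's descendants per capita at each generation.
At generation 1 (Beatrice, Winifred, Charles, Nora) there are 4 shares of (1)/4 = 1/4 each.
Living: Beatrice — each takes 1/4.
Deceased: Winifred, Charles, and Nora. Their combined 3/4 is pooled and carried to generation 2.
At generation 2 (Quentin, Samuel, Martin, Harriet, Kenneth) there are 5 shares of (3/4)/5 = 3/20 each.
Living: Quentin, Samuel, Martin, and Harriet — each takes 3/20.
Deceased: Kenneth. That 3/20 share is carried to generation 3.
At generation 3 (Tessa, George, Edmund) there are 3 shares of (3/20)/3 = 1/20 each.
Living: Tessa, George, and Edmund — each takes 1/20.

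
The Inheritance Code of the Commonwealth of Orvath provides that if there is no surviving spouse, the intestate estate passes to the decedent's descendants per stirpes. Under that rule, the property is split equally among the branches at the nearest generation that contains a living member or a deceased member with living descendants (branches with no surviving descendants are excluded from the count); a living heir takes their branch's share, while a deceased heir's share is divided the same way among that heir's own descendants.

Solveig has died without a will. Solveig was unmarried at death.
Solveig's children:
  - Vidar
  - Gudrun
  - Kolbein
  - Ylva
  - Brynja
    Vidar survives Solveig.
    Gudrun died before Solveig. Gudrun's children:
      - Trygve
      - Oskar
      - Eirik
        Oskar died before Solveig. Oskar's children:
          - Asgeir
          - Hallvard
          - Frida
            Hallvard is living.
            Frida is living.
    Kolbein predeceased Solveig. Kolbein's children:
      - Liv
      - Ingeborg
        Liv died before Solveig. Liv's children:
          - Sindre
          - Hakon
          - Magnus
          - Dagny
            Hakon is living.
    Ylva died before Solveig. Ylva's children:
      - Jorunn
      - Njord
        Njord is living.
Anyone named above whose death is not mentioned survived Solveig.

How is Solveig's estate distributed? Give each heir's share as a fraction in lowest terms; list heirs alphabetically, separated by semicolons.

There is no surviving spouse, so the entire estate passes to Solveig's descendants per stirpes.
The estate is divided into 5 equal shares of 1/5 among Vidar, Gudrun, Kolbein, Ylva, Brynja.
Vidar is living and takes 1/5.
Gudrun predeceased; the 1/5 allotted to Gudrun's branch passes to Gudrun's issue by representation.
The 1/5 is divided into 3 equal shares of 1/15 among Trygve, Oskar, Eirik.
Trygve is living and takes 1/15.
Oskar predeceased; the 1/15 allotted to Oskar's branch passes to Oskar's issue by representation.
The 1/15 is divided into 3 equal shares of 1/45 among Asgeir, Hallvard, Frida.
Asgeir is living and takes 1/45.
Hallvard is living and takes 1/45.
Frida is living and takes 1/45.
Eirik is living and takes 1/15.
Kolbein predeceased; the 1/5 allotted to Kolbein's branch passes to Kolbein's issue by representation.
The 1/5 is divided into 2 equal shares of 1/10 among Liv, Ingeborg.
Liv predeceased; the 1/10 allotted to Liv's branch passes to Liv's issue by representation.
The 1/10 is divided into 4 equal shares of 1/40 among Sindre, Hakon, Magnus, Dagny.
Sindre is living and takes 1/40.
Hakon is living and takes 1/40.
Magnus is living and takes 1/40.
Dagny is living and takes 1/40.
Ingeborg is living and takes 1/10.
Ylva predeceased; the 1/5 allotted to Ylva's branch passes to Ylva's issue by representation.
The 1/5 is divided into 2 equal shares of 1/10 among Jorunn, Njord.
Jorunn is living and takes 1/10.
Njord is living and takes 1/10.
Brynja is living and takes 1/5.

Asgeir 1/45; Brynja 1/5; Dagny 1/40; Eirik 1/15; Frida 1/45; Hakon 1/40; Hallvard 1/45; Ingeborg 1/10; Jorunn 1/10; Magnus 1/40; Njord 1/10; Sindre 1/40; Trygve 1/15; Vidar 1/5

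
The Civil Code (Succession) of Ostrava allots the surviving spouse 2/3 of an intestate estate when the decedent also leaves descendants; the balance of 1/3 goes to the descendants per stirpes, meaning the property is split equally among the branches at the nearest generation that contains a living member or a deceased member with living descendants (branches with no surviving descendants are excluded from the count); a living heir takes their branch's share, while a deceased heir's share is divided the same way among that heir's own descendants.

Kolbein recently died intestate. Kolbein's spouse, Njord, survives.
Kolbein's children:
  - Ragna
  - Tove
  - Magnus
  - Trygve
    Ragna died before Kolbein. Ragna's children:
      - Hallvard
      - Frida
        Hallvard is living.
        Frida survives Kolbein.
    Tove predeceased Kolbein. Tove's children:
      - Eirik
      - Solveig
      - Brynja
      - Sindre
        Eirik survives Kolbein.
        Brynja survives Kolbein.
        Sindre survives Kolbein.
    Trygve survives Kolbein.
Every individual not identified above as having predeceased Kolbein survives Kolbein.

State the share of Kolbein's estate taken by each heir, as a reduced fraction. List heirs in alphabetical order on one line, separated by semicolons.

Njord, as surviving spouse, takes 2/3.
The remaining 1/3 passes to Kolbein's descendants per stirpes.
The 1/3 is divided into 4 equal shares of 1/12 among Ragna, Tove, Magnus, Trygve.
Ragna predeceased; the 1/12 allotted to Ragna's branch passes to Ragna's issue by representation.
The 1/12 is divided into 2 equal shares of 1/24 among Hallvard, Frida.
Hallvard is living and takes 1/24.
Frida is living and takes 1/24.
Tove predeceased; the 1/12 allotted to Tove's branch passes to Tove's issue by representation.
The 1/12 is divided into 4 equal shares of 1/48 among Eirik, Solveig, Brynja, Sindre.
Eirik is living and takes 1/48.
Solveig is living and takes 1/48.
Brynja is living and takes 1/48.
Sindre is living and takes 1/48.
Magnus is living and takes 1/12.
Trygve is living and takes 1/12.

Brynja 1/48; Eirik 1/48; Frida 1/24; Hallvard 1/24; Magnus 1/12; Njord 2/3; Sindre 1/48; Solveig 1/48; Trygve 1/12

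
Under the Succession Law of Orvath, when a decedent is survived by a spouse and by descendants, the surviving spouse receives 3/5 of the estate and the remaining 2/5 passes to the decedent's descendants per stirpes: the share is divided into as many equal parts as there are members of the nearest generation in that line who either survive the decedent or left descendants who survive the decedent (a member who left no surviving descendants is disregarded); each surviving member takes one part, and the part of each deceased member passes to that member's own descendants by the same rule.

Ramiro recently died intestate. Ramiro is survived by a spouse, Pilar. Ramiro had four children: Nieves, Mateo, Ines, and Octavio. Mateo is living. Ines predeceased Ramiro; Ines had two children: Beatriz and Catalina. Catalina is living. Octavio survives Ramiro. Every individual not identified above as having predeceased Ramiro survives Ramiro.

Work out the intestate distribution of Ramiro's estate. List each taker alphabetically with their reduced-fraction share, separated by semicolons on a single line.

Beatriz 1/20; Catalina 1/20; Mateo 1/10; Nieves 1/10; Octavio 1/10; Pilar 3/5

Pilar, as surviving spouse, takes 3/5.
The remaining 2/5 passes to Ramiro's descendants per stirpes.
The 2/5 is divided into 4 equal shares of 1/10 among Nieves, Mateo, Ines, Octavio.
Nieves is living and takes 1/10.
Mateo is living and takes 1/10.
Ines predeceased; the 1/10 allotted to Ines's branch passes to Ines's issue by representation.
The 1/10 is divided into 2 equal shares of 1/20 among Beatriz, Catalina.
Beatriz is living and takes 1/20.
Catalina is living and takes 1/20.
Octavio is living and takes 1/10.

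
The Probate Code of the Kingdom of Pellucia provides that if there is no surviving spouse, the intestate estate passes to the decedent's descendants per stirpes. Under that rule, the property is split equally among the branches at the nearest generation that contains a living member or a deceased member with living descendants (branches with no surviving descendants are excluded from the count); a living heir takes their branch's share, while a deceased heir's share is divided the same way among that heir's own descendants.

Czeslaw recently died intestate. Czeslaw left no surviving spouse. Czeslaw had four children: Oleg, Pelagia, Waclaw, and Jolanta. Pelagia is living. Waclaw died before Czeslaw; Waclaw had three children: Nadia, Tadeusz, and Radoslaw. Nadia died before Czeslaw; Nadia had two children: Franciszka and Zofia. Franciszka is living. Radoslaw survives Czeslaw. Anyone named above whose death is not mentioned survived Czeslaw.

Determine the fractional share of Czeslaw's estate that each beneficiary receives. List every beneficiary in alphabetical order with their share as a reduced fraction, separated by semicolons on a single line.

There is no surviving spouse, so the entire estate passes to Czeslaw's descendants per stirpes.
The estate is divided into 4 equal shares of 1/4 among Oleg, Pelagia, Waclaw, Jolanta.
Oleg is living and takes 1/4.
Pelagia is living and takes 1/4.
Waclaw predeceased; the 1/4 allotted to Waclaw's branch passes to Waclaw's issue by representation.
The 1/4 is divided into 3 equal shares of 1/12 among Nadia, Tadeusz, Radoslaw.
Nadia predeceased; the 1/12 allotted to Nadia's branch passes to Nadia's issue by representation.
The 1/12 is divided into 2 equal shares of 1/24 among Franciszka, Zofia.
Franciszka is living and takes 1/24.
Zofia is living and takes 1/24.
Tadeusz is living and takes 1/12.
Radoslaw is living and takes 1/12.
Jolanta is living and takes 1/4.

Franciszka 1/24; Jolanta 1/4; Oleg 1/4; Pelagia 1/4; Radoslaw 1/12; Tadeusz 1/12; Zofia 1/24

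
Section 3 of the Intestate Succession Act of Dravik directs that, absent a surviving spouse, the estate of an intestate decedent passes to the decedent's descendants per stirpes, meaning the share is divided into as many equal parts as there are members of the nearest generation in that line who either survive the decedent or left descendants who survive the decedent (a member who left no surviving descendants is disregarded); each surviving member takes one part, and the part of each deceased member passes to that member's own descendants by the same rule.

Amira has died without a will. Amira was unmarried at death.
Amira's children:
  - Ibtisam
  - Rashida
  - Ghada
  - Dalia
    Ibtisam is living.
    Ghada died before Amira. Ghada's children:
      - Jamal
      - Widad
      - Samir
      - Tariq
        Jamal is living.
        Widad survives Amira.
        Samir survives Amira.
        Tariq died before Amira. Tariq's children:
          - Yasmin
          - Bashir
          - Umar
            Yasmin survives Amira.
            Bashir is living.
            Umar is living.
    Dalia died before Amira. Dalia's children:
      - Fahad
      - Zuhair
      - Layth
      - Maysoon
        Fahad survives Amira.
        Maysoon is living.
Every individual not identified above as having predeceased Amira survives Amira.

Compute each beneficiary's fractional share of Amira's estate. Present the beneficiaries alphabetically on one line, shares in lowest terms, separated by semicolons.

There is no surviving spouse, so the entire estate passes to Amira's descendants per stirpes.
The estate is divided into 4 equal shares of 1/4 among Ibtisam, Rashida, Ghada, Dalia.
Ibtisam is living and takes 1/4.
Rashida is living and takes 1/4.
Ghada predeceased; the 1/4 allotted to Ghada's branch passes to Ghada's issue by representation.
The 1/4 is divided into 4 equal shares of 1/16 among Jamal, Widad, Samir, Tariq.
Jamal is living and takes 1/16.
Widad is living and takes 1/16.
Samir is living and takes 1/16.
Tariq predeceased; the 1/16 allotted to Tariq's branch passes to Tariq's issue by representation.
The 1/16 is divided into 3 equal shares of 1/48 among Yasmin, Bashir, Umar.
Yasmin is living and takes 1/48.
Bashir is living and takes 1/48.
Umar is living and takes 1/48.
Dalia predeceased; the 1/4 allotted to Dalia's branch passes to Dalia's issue by representation.
The 1/4 is divided into 4 equal shares of 1/16 among Fahad, Zuhair, Layth, Maysoon.
Fahad is living and takes 1/16.
Zuhair is living and takes 1/16.
Layth is living and takes 1/16.
Maysoon is living and takes 1/16.

Bashir 1/48; Fahad 1/16; Ibtisam 1/4; Jamal 1/16; Layth 1/16; Maysoon 1/16; Rashida 1/4; Samir 1/16; Umar 1/48; Widad 1/16; Yasmin 1/48; Zuhair 1/16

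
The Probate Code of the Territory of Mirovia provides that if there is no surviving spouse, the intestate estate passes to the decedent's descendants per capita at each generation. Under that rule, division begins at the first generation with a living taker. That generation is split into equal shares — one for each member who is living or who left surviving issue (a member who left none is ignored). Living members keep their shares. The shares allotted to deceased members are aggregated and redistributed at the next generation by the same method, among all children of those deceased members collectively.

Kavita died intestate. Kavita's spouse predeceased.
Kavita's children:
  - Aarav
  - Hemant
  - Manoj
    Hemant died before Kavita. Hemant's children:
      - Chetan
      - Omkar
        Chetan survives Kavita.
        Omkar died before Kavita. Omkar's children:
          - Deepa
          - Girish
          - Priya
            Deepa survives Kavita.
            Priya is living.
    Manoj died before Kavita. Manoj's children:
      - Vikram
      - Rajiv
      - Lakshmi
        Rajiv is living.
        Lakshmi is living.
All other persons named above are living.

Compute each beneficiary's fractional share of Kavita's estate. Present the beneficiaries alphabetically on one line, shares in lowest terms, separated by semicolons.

There is no surviving spouse, so the entire estate passes to Kavita's descendants per capita at each generation.
At generation 1 (Aarav, Hemant, Manoj) there are 3 shares of (1)/3 = 1/3 each.
Living: Aarav — each takes 1/3.
Deceased: Hemant and Manoj. Their combined 2/3 is pooled and carried to generation 2.
At generation 2 (Chetan, Omkar, Vikram, Rajiv, Lakshmi) there are 5 shares of (2/3)/5 = 2/15 each.
Living: Chetan, Vikram, Rajiv, and Lakshmi — each takes 2/15.
Deceased: Omkar. That 2/15 share is carried to generation 3.
At generation 3 (Deepa, Girish, Priya) there are 3 shares of (2/15)/3 = 2/45 each.
Living: Deepa, Girish, and Priya — each takes 2/45.

Aarav 1/3; Chetan 2/15; Deepa 2/45; Girish 2/45; Lakshmi 2/15; Priya 2/45; Rajiv 2/15; Vikram 2/15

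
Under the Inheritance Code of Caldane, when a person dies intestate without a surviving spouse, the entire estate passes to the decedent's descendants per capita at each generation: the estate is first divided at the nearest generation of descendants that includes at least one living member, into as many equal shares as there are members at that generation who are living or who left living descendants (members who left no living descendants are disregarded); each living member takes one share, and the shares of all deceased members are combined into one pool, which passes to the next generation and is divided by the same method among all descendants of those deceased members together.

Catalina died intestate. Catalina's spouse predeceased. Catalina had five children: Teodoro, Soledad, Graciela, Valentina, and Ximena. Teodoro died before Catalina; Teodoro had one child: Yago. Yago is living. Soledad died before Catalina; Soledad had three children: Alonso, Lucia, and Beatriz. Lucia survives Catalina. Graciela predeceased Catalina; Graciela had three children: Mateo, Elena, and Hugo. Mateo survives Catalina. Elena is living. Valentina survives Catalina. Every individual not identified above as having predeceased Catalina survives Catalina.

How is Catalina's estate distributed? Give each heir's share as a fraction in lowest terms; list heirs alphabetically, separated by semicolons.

There is no surviving spouse, so the entire estate passes to Catalina's descendants per capita at each generation.
At generation 1 (Teodoro, Soledad, Graciela, Valentina, Ximena) there are 5 shares of (1)/5 = 1/5 each.
Living: Valentina and Ximena — each takes 1/5.
Deceased: Teodoro, Soledad, and Graciela. Their combined 3/5 is pooled and carried to generation 2.
At generation 2 (Yago, Alonso, Lucia, Beatriz, Mateo, Elena, Hugo) there are 7 shares of (3/5)/7 = 3/35 each.
Living: Yago, Alonso, Lucia, Beatriz, Mateo, Elena, and Hugo — each takes 3/35.

Alonso 3/35; Beatriz 3/35; Elena 3/35; Hugo 3/35; Lucia 3/35; Mateo 3/35; Valentina 1/5; Ximena 1/5; Yago 3/35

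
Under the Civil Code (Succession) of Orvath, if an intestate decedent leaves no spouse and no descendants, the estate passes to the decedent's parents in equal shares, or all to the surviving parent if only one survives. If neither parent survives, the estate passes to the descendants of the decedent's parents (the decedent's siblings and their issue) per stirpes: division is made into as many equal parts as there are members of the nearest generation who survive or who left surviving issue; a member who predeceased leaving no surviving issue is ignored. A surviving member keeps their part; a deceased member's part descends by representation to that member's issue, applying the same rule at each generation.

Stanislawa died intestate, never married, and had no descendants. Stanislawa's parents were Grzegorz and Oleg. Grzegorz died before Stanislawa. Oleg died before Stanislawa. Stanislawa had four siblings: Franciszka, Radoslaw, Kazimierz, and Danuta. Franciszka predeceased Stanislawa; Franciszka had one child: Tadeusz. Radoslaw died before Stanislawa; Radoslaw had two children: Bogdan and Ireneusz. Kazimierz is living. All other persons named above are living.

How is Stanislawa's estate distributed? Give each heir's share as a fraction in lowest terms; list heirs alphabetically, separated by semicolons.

Neither parent survives and there are no descendants, so the estate passes to Stanislawa's siblings and their issue per stirpes.
The estate is divided into 4 equal shares of 1/4 among Franciszka, Radoslaw, Kazimierz, Danuta.
Franciszka predeceased; the 1/4 allotted to Franciszka's branch passes to Franciszka's issue by representation.
Tadeusz is the sole taker at this level and receives the full 1/4.
Radoslaw predeceased; the 1/4 allotted to Radoslaw's branch passes to Radoslaw's issue by representation.
The 1/4 is divided into 2 equal shares of 1/8 among Bogdan, Ireneusz.
Bogdan is living and takes 1/8.
Ireneusz is living and takes 1/8.
Kazimierz is living and takes 1/4.
Danuta is living and takes 1/4.

Bogdan 1/8; Danuta 1/4; Ireneusz 1/8; Kazimierz 1/4; Tadeusz 1/4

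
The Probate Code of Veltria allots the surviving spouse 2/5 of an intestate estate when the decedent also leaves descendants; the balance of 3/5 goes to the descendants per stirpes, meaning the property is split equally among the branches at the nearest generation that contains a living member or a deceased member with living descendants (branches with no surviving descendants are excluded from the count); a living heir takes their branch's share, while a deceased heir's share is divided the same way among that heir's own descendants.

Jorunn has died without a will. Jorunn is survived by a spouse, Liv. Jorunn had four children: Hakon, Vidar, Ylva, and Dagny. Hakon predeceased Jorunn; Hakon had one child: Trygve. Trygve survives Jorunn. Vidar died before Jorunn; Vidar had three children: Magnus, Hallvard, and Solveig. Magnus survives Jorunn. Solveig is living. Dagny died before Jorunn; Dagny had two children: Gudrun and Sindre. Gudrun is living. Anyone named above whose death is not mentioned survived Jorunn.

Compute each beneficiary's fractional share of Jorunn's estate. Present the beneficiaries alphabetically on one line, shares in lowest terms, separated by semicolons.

Gudrun 3/40; Hallvard 1/20; Liv 2/5; Magnus 1/20; Sindre 3/40; Solveig 1/20; Trygve 3/20; Ylva 3/20

Liv, as surviving spouse, takes 2/5.
The remaining 3/5 passes to Jorunn's descendants per stirpes.
The 3/5 is divided into 4 equal shares of 3/20 among Hakon, Vidar, Ylva, Dagny.
Hakon predeceased; the 3/20 allotted to Hakon's branch passes to Hakon's issue by representation.
Trygve is the sole taker at this level and receives the full 3/20.
Vidar predeceased; the 3/20 allotted to Vidar's branch passes to Vidar's issue by representation.
The 3/20 is divided into 3 equal shares of 1/20 among Magnus, Hallvard, Solveig.
Magnus is living and takes 1/20.
Hallvard is living and takes 1/20.
Solveig is living and takes 1/20.
Ylva is living and takes 3/20.
Dagny predeceased; the 3/20 allotted to Dagny's branch passes to Dagny's issue by representation.
The 3/20 is divided into 2 equal shares of 3/40 among Gudrun, Sindre.
Gudrun is living and takes 3/40.
Sindre is living and takes 3/40.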